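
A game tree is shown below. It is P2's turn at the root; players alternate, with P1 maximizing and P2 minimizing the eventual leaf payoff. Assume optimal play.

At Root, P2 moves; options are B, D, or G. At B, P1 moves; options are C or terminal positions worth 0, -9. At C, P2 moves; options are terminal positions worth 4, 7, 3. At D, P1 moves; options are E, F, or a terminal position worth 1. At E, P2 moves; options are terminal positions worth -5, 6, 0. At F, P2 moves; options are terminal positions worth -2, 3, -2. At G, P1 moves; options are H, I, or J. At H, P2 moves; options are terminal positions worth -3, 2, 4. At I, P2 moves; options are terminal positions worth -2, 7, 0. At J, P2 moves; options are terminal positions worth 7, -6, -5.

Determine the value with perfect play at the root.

-2

C (P2): min(4, 7, 3) = 3
B (P1): max(3, 0, -9) = 3
E (P2): min(-5, 6, 0) = -5
F (P2): min(-2, 3, -2) = -2
D (P1): max(-5, -2, 1) = 1
H (P2): min(-3, 2, 4) = -3
I (P2): min(-2, 7, 0) = -2
J (P2): min(7, -6, -5) = -6
G (P1): max(-3, -2, -6) = -2
Root (P2): min(3, 1, -2) = -2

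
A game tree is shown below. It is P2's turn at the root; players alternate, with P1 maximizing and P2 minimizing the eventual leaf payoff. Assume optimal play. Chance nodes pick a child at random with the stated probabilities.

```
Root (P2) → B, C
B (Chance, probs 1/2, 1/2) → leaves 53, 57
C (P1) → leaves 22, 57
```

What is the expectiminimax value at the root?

55

B (Chance): 1/2·53 + 1/2·57 = 55
C (P1): max(22, 57) = 57
Root (P2): min(55, 57) = 55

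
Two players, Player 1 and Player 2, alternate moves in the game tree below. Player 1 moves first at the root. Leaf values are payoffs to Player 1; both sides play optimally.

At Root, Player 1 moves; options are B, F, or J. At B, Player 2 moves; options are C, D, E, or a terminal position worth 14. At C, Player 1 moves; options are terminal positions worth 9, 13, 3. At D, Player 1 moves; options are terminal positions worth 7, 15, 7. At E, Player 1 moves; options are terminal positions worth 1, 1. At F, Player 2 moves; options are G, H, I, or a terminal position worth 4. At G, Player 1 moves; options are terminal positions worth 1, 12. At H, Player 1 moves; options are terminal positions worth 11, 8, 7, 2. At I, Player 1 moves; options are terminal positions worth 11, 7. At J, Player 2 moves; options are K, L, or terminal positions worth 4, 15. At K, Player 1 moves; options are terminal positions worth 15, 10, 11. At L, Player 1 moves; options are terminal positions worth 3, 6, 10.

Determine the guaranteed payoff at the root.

4

C (Player 1): max(9, 13, 3) = 13
D (Player 1): max(7, 15, 7) = 15
E (Player 1): max(1, 1) = 1
B (Player 2): min(13, 15, 1, 14) = 1
G (Player 1): max(1, 12) = 12
H (Player 1): max(11, 8, 7, 2) = 11
I (Player 1): max(11, 7) = 11
F (Player 2): min(12, 11, 11, 4) = 4
K (Player 1): max(15, 10, 11) = 15
L (Player 1): max(3, 6, 10) = 10
J (Player 2): min(15, 10, 4, 15) = 4
Root (Player 1): max(1, 4, 4) = 4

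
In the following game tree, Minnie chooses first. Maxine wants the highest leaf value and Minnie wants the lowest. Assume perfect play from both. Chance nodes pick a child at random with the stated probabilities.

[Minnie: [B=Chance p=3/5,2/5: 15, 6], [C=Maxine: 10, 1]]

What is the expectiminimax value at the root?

B (Chance): 3/5·15 + 2/5·6 = 11.4
C (Maxine): max(10, 1) = 10
Root (Minnie): min(11.4, 10) = 10

10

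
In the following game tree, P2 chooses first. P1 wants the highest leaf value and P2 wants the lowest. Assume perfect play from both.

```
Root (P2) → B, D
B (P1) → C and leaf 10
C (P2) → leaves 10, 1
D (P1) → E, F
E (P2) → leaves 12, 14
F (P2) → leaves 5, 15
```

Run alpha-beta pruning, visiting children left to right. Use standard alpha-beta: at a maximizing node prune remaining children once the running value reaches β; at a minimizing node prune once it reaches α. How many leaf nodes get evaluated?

5

C [α=-∞,β=+∞]: v=1
B [α=-∞,β=+∞]: v=10
E [α=-∞,β=10]: v=12
D [α=-∞,β=10]: v=12 after child 1 ≥ β → β-cutoff, skip 1
Root [α=-∞,β=+∞]: v=10
Leaves evaluated: 5 of 7.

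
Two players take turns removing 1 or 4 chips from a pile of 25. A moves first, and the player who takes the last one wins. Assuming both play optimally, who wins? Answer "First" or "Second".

Compute winning (W) and losing (L) positions by backward induction:
i:   0  1  2  3  4  5  6  7  8  9 10 11 12 13 14 15 16 17 18 19 20 21 22 23 24 25
     L  W  L  W  W  L  W  L  W  W  L  W  L  W  W  L  W  L  W  W  L  W  L  W  W  L
Position 25 is L, so the second player wins.

Second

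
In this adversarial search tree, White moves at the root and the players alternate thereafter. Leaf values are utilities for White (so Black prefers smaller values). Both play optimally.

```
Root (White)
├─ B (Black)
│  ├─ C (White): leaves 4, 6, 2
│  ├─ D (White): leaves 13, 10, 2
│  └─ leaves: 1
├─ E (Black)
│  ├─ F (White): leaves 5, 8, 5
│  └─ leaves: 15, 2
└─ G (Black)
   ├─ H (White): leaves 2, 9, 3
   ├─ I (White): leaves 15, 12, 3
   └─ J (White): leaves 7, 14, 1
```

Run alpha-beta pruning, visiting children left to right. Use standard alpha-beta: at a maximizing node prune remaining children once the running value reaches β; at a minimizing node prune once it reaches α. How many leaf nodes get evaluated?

C [α=-∞,β=+∞]: v=6
D [α=-∞,β=6]: v=13 after child 1 ≥ β → β-cutoff, skip 2
B [α=-∞,β=+∞]: v=1
F [α=1,β=+∞]: v=8
E [α=1,β=+∞]: v=2
H [α=2,β=+∞]: v=9
I [α=2,β=9]: v=15 after child 1 ≥ β → β-cutoff, skip 2
J [α=2,β=9]: v=14 after child 2 ≥ β → β-cutoff, skip 1
G [α=2,β=+∞]: v=9
Root [α=-∞,β=+∞]: v=9
Leaves evaluated: 16 of 21.

16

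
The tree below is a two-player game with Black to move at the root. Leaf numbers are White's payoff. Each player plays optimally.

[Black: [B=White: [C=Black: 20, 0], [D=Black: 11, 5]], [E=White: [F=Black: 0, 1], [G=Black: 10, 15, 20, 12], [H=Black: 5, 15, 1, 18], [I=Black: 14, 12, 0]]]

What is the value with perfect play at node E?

F: min(0, 1) = 0
G: min(10, 15, 20, 12) = 10
H: min(5, 15, 1, 18) = 1
I: min(14, 12, 0) = 0
E: max(0, 10, 1, 0) = 10

10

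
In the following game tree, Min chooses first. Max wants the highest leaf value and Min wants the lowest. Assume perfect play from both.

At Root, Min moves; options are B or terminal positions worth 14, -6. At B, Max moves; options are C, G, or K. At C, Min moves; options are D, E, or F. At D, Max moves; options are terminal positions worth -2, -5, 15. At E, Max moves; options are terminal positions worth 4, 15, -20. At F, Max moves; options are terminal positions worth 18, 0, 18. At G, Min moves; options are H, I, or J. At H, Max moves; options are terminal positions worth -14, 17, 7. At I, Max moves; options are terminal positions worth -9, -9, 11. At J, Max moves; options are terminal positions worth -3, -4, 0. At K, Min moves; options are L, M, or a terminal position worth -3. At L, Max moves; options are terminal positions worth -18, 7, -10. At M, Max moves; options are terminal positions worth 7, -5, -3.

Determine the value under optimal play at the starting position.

D (Max): max(-2, -5, 15) = 15
E (Max): max(4, 15, -20) = 15
F (Max): max(18, 0, 18) = 18
C (Min): min(15, 15, 18) = 15
H (Max): max(-14, 17, 7) = 17
I (Max): max(-9, -9, 11) = 11
J (Max): max(-3, -4, 0) = 0
G (Min): min(17, 11, 0) = 0
L (Max): max(-18, 7, -10) = 7
M (Max): max(7, -5, -3) = 7
K (Min): min(7, 7, -3) = -3
B (Max): max(15, 0, -3) = 15
Root (Min): min(15, 14, -6) = -6

-6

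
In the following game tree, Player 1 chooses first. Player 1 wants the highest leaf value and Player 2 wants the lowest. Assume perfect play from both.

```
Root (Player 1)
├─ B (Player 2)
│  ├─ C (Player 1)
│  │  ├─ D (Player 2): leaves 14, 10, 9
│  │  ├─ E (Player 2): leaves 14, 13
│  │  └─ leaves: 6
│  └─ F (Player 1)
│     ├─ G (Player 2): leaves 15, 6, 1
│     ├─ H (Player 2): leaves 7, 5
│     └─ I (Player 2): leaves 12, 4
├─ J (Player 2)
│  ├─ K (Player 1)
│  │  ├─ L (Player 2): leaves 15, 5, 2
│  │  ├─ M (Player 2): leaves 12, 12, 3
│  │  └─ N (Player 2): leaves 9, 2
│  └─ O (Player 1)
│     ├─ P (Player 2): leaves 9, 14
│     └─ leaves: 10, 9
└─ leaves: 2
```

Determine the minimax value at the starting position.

D (Player 2): min(14, 10, 9) = 9
E (Player 2): min(14, 13) = 13
C (Player 1): max(9, 13, 6) = 13
G (Player 2): min(15, 6, 1) = 1
H (Player 2): min(7, 5) = 5
I (Player 2): min(12, 4) = 4
F (Player 1): max(1, 5, 4) = 5
B (Player 2): min(13, 5) = 5
L (Player 2): min(15, 5, 2) = 2
M (Player 2): min(12, 12, 3) = 3
N (Player 2): min(9, 2) = 2
K (Player 1): max(2, 3, 2) = 3
P (Player 2): min(9, 14) = 9
O (Player 1): max(9, 10, 9) = 10
J (Player 2): min(3, 10) = 3
Root (Player 1): max(5, 3, 2) = 5

5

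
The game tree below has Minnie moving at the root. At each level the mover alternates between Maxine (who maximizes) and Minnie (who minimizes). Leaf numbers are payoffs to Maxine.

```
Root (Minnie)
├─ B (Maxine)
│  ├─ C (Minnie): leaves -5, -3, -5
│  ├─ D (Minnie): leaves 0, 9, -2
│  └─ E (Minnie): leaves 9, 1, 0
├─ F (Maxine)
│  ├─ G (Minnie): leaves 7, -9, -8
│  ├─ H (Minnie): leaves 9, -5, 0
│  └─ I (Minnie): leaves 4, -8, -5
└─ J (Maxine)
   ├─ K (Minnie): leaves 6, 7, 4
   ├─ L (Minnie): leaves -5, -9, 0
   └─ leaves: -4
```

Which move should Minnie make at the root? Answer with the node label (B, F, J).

C (Minnie): min(-5, -3, -5) = -5
D (Minnie): min(0, 9, -2) = -2
E (Minnie): min(9, 1, 0) = 0
B (Maxine): max(-5, -2, 0) = 0
G (Minnie): min(7, -9, -8) = -9
H (Minnie): min(9, -5, 0) = -5
I (Minnie): min(4, -8, -5) = -8
F (Maxine): max(-9, -5, -8) = -5
K (Minnie): min(6, 7, 4) = 4
L (Minnie): min(-5, -9, 0) = -9
J (Maxine): max(4, -9, -4) = 4
Root (Minnie): min(0, -5, 4) = -5
Minnie picks the child with the lowest value: F (value -5).

F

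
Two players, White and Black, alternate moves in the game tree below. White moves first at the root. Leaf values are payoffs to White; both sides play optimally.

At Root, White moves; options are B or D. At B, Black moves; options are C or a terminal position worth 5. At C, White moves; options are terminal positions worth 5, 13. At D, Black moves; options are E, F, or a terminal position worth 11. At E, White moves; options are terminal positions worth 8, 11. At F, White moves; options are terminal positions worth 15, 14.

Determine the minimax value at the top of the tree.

C (White): max(5, 13) = 13
B (Black): min(13, 5) = 5
E (White): max(8, 11) = 11
F (White): max(15, 14) = 15
D (Black): min(11, 15, 11) = 11
Root (White): max(5, 11) = 11

11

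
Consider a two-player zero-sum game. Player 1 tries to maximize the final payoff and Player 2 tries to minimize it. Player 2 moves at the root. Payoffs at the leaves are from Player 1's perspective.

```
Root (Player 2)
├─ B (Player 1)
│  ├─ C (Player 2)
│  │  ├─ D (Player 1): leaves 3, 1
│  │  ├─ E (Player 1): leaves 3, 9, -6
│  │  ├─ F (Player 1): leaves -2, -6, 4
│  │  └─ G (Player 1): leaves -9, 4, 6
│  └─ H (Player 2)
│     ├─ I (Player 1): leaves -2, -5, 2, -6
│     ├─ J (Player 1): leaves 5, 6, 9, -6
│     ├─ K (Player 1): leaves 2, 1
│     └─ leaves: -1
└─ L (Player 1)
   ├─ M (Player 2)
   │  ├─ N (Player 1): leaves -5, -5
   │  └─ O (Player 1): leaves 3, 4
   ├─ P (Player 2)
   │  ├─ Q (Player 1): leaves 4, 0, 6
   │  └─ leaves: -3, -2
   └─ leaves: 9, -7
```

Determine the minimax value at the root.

D (Player 1): max(3, 1) = 3
E (Player 1): max(3, 9, -6) = 9
F (Player 1): max(-2, -6, 4) = 4
G (Player 1): max(-9, 4, 6) = 6
C (Player 2): min(3, 9, 4, 6) = 3
I (Player 1): max(-2, -5, 2, -6) = 2
J (Player 1): max(5, 6, 9, -6) = 9
K (Player 1): max(2, 1) = 2
H (Player 2): min(2, 9, 2, -1) = -1
B (Player 1): max(3, -1) = 3
N (Player 1): max(-5, -5) = -5
O (Player 1): max(3, 4) = 4
M (Player 2): min(-5, 4) = -5
Q (Player 1): max(4, 0, 6) = 6
P (Player 2): min(6, -3, -2) = -3
L (Player 1): max(-5, -3, 9, -7) = 9
Root (Player 2): min(3, 9) = 3

3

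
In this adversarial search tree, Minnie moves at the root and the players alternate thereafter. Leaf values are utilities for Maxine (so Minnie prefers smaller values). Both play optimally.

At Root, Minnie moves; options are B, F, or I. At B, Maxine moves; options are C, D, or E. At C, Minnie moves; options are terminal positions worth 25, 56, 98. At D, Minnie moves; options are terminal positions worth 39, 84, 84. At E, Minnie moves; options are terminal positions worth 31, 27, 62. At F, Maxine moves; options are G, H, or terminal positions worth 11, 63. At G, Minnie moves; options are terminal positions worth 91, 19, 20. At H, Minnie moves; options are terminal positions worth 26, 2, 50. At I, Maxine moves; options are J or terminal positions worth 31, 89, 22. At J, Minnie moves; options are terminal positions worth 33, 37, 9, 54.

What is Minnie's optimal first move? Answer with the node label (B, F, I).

C (Minnie): min(25, 56, 98) = 25
D (Minnie): min(39, 84, 84) = 39
E (Minnie): min(31, 27, 62) = 27
B (Maxine): max(25, 39, 27) = 39
G (Minnie): min(91, 19, 20) = 19
H (Minnie): min(26, 2, 50) = 2
F (Maxine): max(19, 2, 11, 63) = 63
J (Minnie): min(33, 37, 9, 54) = 9
I (Maxine): max(9, 31, 89, 22) = 89
Root (Minnie): min(39, 63, 89) = 39
Minnie picks the child with the lowest value: B (value 39).

B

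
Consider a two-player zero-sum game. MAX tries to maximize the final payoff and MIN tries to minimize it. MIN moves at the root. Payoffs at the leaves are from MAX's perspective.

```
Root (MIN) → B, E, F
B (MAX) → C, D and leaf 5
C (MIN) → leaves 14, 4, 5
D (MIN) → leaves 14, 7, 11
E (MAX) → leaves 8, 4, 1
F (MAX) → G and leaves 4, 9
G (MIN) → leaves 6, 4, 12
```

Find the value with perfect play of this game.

7

C (MIN): min(14, 4, 5) = 4
D (MIN): min(14, 7, 11) = 7
B (MAX): max(4, 7, 5) = 7
E (MAX): max(8, 4, 1) = 8
G (MIN): min(6, 4, 12) = 4
F (MAX): max(4, 4, 9) = 9
Root (MIN): min(7, 8, 9) = 7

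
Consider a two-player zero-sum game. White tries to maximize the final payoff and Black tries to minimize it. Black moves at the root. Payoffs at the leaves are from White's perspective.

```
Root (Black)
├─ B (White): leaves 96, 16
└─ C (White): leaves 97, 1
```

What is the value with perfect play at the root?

96

B (White): max(96, 16) = 96
C (White): max(97, 1) = 97
Root (Black): min(96, 97) = 96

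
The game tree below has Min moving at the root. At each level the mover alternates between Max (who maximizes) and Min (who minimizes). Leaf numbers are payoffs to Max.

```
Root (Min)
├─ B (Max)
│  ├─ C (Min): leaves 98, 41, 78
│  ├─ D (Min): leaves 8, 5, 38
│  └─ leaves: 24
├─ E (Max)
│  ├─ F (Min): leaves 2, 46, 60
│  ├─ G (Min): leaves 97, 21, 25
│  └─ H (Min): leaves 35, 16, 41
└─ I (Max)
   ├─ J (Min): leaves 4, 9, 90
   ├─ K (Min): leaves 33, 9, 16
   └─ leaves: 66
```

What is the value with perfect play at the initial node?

C (Min): min(98, 41, 78) = 41
D (Min): min(8, 5, 38) = 5
B (Max): max(41, 5, 24) = 41
F (Min): min(2, 46, 60) = 2
G (Min): min(97, 21, 25) = 21
H (Min): min(35, 16, 41) = 16
E (Max): max(2, 21, 16) = 21
J (Min): min(4, 9, 90) = 4
K (Min): min(33, 9, 16) = 9
I (Max): max(4, 9, 66) = 66
Root (Min): min(41, 21, 66) = 21

21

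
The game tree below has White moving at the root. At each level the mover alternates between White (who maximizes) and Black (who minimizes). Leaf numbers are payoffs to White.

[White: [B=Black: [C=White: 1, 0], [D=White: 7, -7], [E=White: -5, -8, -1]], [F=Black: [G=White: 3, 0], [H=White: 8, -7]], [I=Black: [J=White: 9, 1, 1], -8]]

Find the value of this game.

3

C (White): max(1, 0) = 1
D (White): max(7, -7) = 7
E (White): max(-5, -8, -1) = -1
B (Black): min(1, 7, -1) = -1
G (White): max(3, 0) = 3
H (White): max(8, -7) = 8
F (Black): min(3, 8) = 3
J (White): max(9, 1, 1) = 9
I (Black): min(9, -8) = -8
Root (White): max(-1, 3, -8) = 3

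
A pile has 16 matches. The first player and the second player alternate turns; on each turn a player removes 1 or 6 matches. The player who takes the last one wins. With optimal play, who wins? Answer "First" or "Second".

Positions where the player to move wins (W) vs loses (L):
i:   0  1  2  3  4  5  6  7  8  9 10 11 12 13 14 15 16
     L  W  L  W  L  W  W  L  W  L  W  L  W  W  L  W  L
Position 16 is L, so the second player wins.

Second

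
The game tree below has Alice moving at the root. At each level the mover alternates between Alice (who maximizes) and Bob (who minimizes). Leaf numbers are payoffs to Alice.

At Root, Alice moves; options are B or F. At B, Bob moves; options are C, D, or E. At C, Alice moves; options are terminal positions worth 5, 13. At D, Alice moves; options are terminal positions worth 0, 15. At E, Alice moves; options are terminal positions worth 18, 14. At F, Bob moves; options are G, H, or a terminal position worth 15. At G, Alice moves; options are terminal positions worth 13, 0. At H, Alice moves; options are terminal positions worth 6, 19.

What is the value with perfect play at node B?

C: max(5, 13) = 13
D: max(0, 15) = 15
E: max(18, 14) = 18
B: min(13, 15, 18) = 13

13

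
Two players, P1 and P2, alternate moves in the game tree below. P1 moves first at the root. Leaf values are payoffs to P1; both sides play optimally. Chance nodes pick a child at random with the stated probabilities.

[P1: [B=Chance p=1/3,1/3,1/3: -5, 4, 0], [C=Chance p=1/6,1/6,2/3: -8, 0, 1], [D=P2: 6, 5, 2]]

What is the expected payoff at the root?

2

B (Chance): 1/3·-5 + 1/3·4 + 1/3·0 = -0.33
C (Chance): 1/6·-8 + 1/6·0 + 2/3·1 = -0.67
D (P2): min(6, 5, 2) = 2
Root (P1): max(-0.33, -0.67, 2) = 2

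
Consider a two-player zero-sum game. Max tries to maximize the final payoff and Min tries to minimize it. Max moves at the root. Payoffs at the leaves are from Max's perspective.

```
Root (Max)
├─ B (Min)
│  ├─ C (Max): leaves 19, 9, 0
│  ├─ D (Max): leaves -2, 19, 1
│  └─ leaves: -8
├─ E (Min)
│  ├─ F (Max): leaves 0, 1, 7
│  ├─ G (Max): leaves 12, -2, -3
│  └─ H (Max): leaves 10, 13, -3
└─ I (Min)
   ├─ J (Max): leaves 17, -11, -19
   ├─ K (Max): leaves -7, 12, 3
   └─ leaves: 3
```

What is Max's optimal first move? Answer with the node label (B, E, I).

E

C (Max): max(19, 9, 0) = 19
D (Max): max(-2, 19, 1) = 19
B (Min): min(19, 19, -8) = -8
F (Max): max(0, 1, 7) = 7
G (Max): max(12, -2, -3) = 12
H (Max): max(10, 13, -3) = 13
E (Min): min(7, 12, 13) = 7
J (Max): max(17, -11, -19) = 17
K (Max): max(-7, 12, 3) = 12
I (Min): min(17, 12, 3) = 3
Root (Max): max(-8, 7, 3) = 7
Max picks the child with the highest value: E (value 7).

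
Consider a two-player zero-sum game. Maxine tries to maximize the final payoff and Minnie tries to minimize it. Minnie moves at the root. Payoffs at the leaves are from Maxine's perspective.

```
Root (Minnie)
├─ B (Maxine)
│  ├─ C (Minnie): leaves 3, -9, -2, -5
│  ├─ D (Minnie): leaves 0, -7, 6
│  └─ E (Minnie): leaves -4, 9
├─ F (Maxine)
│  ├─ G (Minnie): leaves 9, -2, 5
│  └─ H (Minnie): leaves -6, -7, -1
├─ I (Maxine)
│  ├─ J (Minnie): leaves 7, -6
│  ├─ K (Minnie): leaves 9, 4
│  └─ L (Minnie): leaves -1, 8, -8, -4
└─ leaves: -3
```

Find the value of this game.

C (Minnie): min(3, -9, -2, -5) = -9
D (Minnie): min(0, -7, 6) = -7
E (Minnie): min(-4, 9) = -4
B (Maxine): max(-9, -7, -4) = -4
G (Minnie): min(9, -2, 5) = -2
H (Minnie): min(-6, -7, -1) = -7
F (Maxine): max(-2, -7) = -2
J (Minnie): min(7, -6) = -6
K (Minnie): min(9, 4) = 4
L (Minnie): min(-1, 8, -8, -4) = -8
I (Maxine): max(-6, 4, -8) = 4
Root (Minnie): min(-4, -2, 4, -3) = -4

-4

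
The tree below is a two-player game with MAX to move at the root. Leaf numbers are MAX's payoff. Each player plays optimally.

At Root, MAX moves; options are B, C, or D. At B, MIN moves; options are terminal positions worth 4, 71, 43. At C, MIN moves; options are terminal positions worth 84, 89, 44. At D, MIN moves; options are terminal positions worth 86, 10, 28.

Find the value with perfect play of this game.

B (MIN): min(4, 71, 43) = 4
C (MIN): min(84, 89, 44) = 44
D (MIN): min(86, 10, 28) = 10
Root (MAX): max(4, 44, 10) = 44

44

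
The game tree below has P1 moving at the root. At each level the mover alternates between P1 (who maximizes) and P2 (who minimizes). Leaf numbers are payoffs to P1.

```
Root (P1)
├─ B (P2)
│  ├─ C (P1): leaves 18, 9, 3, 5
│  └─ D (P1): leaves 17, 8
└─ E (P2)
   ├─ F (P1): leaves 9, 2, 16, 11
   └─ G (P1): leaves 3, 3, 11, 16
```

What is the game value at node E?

16

F: max(9, 2, 16, 11) = 16
G: max(3, 3, 11, 16) = 16
E: min(16, 16) = 16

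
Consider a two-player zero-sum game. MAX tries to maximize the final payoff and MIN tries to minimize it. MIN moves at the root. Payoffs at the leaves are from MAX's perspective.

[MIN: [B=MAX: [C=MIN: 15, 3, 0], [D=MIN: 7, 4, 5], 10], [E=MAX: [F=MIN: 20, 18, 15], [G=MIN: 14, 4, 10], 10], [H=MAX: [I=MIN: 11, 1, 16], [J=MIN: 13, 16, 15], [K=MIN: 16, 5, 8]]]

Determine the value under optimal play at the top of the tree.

10

C (MIN): min(15, 3, 0) = 0
D (MIN): min(7, 4, 5) = 4
B (MAX): max(0, 4, 10) = 10
F (MIN): min(20, 18, 15) = 15
G (MIN): min(14, 4, 10) = 4
E (MAX): max(15, 4, 10) = 15
I (MIN): min(11, 1, 16) = 1
J (MIN): min(13, 16, 15) = 13
K (MIN): min(16, 5, 8) = 5
H (MAX): max(1, 13, 5) = 13
Root (MIN): min(10, 15, 13) = 10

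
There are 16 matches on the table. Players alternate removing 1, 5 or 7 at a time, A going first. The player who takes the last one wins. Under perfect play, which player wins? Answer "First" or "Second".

Positions where the player to move wins (W) vs loses (L):
i:   0  1  2  3  4  5  6  7  8  9 10 11 12 13 14 15 16
     L  W  L  W  L  W  L  W  L  W  L  W  L  W  L  W  L
Position 16 is L, so the second player wins.

Second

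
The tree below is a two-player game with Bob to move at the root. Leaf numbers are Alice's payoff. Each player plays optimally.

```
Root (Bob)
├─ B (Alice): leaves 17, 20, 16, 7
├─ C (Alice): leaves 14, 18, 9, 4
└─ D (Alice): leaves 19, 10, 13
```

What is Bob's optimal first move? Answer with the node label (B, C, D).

B (Alice): max(17, 20, 16, 7) = 20
C (Alice): max(14, 18, 9, 4) = 18
D (Alice): max(19, 10, 13) = 19
Root (Bob): min(20, 18, 19) = 18
Bob picks the child with the lowest value: C (value 18).

C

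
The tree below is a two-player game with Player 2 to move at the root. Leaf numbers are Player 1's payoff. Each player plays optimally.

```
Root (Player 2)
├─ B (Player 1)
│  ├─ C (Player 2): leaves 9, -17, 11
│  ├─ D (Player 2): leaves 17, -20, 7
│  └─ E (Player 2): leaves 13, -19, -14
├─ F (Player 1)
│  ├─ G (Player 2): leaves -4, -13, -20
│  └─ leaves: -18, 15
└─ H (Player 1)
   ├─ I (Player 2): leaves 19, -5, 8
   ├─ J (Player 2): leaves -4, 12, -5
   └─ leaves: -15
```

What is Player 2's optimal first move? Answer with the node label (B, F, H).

B

C (Player 2): min(9, -17, 11) = -17
D (Player 2): min(17, -20, 7) = -20
E (Player 2): min(13, -19, -14) = -19
B (Player 1): max(-17, -20, -19) = -17
G (Player 2): min(-4, -13, -20) = -20
F (Player 1): max(-20, -18, 15) = 15
I (Player 2): min(19, -5, 8) = -5
J (Player 2): min(-4, 12, -5) = -5
H (Player 1): max(-5, -5, -15) = -5
Root (Player 2): min(-17, 15, -5) = -17
Player 2 picks the child with the lowest value: B (value -17).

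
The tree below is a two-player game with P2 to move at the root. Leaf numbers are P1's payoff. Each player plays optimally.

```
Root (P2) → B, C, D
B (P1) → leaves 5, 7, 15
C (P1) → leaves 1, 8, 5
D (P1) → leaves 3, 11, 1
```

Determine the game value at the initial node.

8

B (P1): max(5, 7, 15) = 15
C (P1): max(1, 8, 5) = 8
D (P1): max(3, 11, 1) = 11
Root (P2): min(15, 8, 11) = 8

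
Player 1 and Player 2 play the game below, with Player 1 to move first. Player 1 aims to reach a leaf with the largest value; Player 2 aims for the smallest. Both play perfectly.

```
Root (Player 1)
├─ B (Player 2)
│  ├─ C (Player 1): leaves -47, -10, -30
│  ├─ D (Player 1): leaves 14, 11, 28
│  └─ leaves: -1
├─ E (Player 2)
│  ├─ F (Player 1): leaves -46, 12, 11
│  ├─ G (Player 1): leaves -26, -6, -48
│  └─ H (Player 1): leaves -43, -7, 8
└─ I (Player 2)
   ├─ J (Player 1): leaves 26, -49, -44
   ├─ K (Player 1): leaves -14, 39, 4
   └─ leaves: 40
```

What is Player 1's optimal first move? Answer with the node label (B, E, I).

C (Player 1): max(-47, -10, -30) = -10
D (Player 1): max(14, 11, 28) = 28
B (Player 2): min(-10, 28, -1) = -10
F (Player 1): max(-46, 12, 11) = 12
G (Player 1): max(-26, -6, -48) = -6
H (Player 1): max(-43, -7, 8) = 8
E (Player 2): min(12, -6, 8) = -6
J (Player 1): max(26, -49, -44) = 26
K (Player 1): max(-14, 39, 4) = 39
I (Player 2): min(26, 39, 40) = 26
Root (Player 1): max(-10, -6, 26) = 26
Player 1 picks the child with the highest value: I (value 26).

I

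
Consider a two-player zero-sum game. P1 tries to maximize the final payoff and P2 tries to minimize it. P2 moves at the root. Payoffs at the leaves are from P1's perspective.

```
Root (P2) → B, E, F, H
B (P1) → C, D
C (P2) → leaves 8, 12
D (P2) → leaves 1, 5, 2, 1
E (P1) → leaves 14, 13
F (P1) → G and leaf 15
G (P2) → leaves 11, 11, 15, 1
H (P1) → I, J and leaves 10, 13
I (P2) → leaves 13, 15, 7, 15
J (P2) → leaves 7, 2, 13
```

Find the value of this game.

C (P2): min(8, 12) = 8
D (P2): min(1, 5, 2, 1) = 1
B (P1): max(8, 1) = 8
E (P1): max(14, 13) = 14
G (P2): min(11, 11, 15, 1) = 1
F (P1): max(1, 15) = 15
I (P2): min(13, 15, 7, 15) = 7
J (P2): min(7, 2, 13) = 2
H (P1): max(7, 2, 10, 13) = 13
Root (P2): min(8, 14, 15, 13) = 8

8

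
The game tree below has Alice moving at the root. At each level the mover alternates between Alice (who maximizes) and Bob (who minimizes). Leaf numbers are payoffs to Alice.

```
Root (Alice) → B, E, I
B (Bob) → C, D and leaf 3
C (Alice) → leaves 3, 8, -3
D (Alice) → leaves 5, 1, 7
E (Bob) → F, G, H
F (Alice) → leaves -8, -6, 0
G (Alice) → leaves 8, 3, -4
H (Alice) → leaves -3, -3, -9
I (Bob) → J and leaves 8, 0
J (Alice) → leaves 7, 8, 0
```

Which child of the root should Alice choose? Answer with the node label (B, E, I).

B

C (Alice): max(3, 8, -3) = 8
D (Alice): max(5, 1, 7) = 7
B (Bob): min(8, 7, 3) = 3
F (Alice): max(-8, -6, 0) = 0
G (Alice): max(8, 3, -4) = 8
H (Alice): max(-3, -3, -9) = -3
E (Bob): min(0, 8, -3) = -3
J (Alice): max(7, 8, 0) = 8
I (Bob): min(8, 8, 0) = 0
Root (Alice): max(3, -3, 0) = 3
Alice picks the child with the highest value: B (value 3).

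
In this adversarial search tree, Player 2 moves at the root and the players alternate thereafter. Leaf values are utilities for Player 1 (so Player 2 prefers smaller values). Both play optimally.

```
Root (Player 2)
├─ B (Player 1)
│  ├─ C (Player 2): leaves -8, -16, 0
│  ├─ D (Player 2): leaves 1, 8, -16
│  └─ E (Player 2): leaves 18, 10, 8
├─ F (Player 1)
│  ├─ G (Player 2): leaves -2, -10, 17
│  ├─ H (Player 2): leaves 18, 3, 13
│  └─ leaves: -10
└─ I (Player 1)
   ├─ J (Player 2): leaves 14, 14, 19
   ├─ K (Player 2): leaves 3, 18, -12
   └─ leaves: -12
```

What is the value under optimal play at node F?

3

G: min(-2, -10, 17) = -10
H: min(18, 3, 13) = 3
F: max(-10, 3, -10) = 3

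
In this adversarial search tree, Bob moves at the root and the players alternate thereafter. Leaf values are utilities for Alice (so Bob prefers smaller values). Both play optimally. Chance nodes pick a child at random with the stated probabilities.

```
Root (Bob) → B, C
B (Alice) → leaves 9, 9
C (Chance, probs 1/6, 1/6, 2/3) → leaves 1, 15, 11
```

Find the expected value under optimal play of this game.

B (Alice): max(9, 9) = 9
C (Chance): 1/6·1 + 1/6·15 + 2/3·11 = 10
Root (Bob): min(9, 10) = 9

9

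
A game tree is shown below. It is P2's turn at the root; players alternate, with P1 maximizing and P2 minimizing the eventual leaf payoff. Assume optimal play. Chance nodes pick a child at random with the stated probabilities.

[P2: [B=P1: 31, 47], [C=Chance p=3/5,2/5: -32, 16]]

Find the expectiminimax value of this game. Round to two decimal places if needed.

B (P1): max(31, 47) = 47
C (Chance): 3/5·-32 + 2/5·16 = -12.8
Root (P2): min(47, -12.8) = -12.8

-12.8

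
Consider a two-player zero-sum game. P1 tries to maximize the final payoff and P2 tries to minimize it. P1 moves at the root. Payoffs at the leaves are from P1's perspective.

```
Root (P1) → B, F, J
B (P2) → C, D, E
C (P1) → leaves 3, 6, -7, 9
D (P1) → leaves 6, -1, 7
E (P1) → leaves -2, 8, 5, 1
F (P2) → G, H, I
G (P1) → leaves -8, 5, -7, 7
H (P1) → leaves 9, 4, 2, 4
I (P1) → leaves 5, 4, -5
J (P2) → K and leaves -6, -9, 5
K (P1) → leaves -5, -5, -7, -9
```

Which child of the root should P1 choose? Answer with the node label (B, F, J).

B

C (P1): max(3, 6, -7, 9) = 9
D (P1): max(6, -1, 7) = 7
E (P1): max(-2, 8, 5, 1) = 8
B (P2): min(9, 7, 8) = 7
G (P1): max(-8, 5, -7, 7) = 7
H (P1): max(9, 4, 2, 4) = 9
I (P1): max(5, 4, -5) = 5
F (P2): min(7, 9, 5) = 5
K (P1): max(-5, -5, -7, -9) = -5
J (P2): min(-5, -6, -9, 5) = -9
Root (P1): max(7, 5, -9) = 7
P1 picks the child with the highest value: B (value 7).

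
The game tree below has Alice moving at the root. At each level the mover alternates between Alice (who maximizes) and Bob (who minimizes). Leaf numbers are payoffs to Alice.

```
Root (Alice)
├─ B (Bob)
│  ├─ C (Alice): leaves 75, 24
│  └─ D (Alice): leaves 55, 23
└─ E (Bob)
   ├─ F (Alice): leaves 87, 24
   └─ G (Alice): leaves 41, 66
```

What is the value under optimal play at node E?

F: max(87, 24) = 87
G: max(41, 66) = 66
E: min(87, 66) = 66

66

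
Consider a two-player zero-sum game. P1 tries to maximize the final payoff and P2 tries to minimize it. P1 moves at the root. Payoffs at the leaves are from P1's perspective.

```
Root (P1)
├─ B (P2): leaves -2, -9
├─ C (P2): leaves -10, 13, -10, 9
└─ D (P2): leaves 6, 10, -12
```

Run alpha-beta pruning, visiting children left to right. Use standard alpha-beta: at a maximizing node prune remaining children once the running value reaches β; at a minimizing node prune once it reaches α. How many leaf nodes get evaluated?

B [α=-∞,β=+∞]: v=-9
C [α=-9,β=+∞]: v=-10 after child 1 ≤ α → α-cutoff, skip 3
D [α=-9,β=+∞]: v=-12
Root [α=-∞,β=+∞]: v=-9
Leaves evaluated: 6 of 9.

6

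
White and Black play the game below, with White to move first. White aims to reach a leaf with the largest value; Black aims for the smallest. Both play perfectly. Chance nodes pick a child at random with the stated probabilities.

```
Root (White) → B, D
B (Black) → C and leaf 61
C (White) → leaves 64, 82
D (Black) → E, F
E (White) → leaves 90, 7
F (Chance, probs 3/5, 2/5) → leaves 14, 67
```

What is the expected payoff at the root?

C (White): max(64, 82) = 82
B (Black): min(82, 61) = 61
E (White): max(90, 7) = 90
F (Chance): 3/5·14 + 2/5·67 = 35.2
D (Black): min(90, 35.2) = 35.2
Root (White): max(61, 35.2) = 61

61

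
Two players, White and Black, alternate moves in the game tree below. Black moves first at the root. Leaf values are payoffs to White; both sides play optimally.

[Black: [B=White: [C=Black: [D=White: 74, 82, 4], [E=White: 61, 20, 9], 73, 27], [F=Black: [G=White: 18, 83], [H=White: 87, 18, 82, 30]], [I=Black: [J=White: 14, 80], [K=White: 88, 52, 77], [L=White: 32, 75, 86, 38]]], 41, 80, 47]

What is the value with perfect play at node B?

D: max(74, 82, 4) = 82
E: max(61, 20, 9) = 61
C: min(82, 61, 73, 27) = 27
G: max(18, 83) = 83
H: max(87, 18, 82, 30) = 87
F: min(83, 87) = 83
J: max(14, 80) = 80
K: max(88, 52, 77) = 88
L: max(32, 75, 86, 38) = 86
I: min(80, 88, 86) = 80
B: max(27, 83, 80) = 83

83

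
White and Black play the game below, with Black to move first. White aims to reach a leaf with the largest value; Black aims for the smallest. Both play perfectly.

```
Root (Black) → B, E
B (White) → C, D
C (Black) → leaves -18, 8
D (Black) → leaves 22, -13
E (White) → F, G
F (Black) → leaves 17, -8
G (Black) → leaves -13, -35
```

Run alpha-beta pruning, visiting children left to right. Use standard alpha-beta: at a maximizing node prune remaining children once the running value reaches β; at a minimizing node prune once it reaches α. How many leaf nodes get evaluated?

6

C [α=-∞,β=+∞]: v=-18
D [α=-18,β=+∞]: v=-13
B [α=-∞,β=+∞]: v=-13
F [α=-∞,β=-13]: v=-8
E [α=-∞,β=-13]: v=-8 after child 1 ≥ β → β-cutoff, skip 1
Root [α=-∞,β=+∞]: v=-13
Leaves evaluated: 6 of 8.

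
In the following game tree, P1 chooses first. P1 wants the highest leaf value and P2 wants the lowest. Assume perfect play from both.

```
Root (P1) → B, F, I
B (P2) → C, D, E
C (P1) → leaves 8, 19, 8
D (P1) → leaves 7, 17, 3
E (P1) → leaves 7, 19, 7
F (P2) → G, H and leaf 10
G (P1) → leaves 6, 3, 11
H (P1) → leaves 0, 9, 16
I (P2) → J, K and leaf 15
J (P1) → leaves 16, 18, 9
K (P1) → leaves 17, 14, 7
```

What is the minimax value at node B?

C: max(8, 19, 8) = 19
D: max(7, 17, 3) = 17
E: max(7, 19, 7) = 19
B: min(19, 17, 19) = 17

17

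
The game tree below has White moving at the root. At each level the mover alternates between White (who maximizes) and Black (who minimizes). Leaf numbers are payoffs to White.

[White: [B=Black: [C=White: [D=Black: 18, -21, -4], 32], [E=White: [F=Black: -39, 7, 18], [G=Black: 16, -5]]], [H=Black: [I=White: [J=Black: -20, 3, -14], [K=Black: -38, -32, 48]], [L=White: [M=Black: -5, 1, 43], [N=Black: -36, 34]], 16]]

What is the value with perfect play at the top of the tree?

-5

D (Black): min(18, -21, -4) = -21
C (White): max(-21, 32) = 32
F (Black): min(-39, 7, 18) = -39
G (Black): min(16, -5) = -5
E (White): max(-39, -5) = -5
B (Black): min(32, -5) = -5
J (Black): min(-20, 3, -14) = -20
K (Black): min(-38, -32, 48) = -38
I (White): max(-20, -38) = -20
M (Black): min(-5, 1, 43) = -5
N (Black): min(-36, 34) = -36
L (White): max(-5, -36) = -5
H (Black): min(-20, -5, 16) = -20
Root (White): max(-5, -20) = -5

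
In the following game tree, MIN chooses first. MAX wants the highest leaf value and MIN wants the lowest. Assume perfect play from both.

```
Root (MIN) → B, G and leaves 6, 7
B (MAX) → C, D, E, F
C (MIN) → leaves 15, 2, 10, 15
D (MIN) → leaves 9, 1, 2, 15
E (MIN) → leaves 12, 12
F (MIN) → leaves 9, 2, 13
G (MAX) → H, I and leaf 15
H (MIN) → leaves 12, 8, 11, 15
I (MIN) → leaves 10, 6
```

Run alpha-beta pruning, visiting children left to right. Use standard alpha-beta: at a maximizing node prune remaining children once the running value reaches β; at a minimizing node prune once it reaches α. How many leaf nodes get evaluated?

C [α=-∞,β=+∞]: v=2
D [α=2,β=+∞]: v=1 after child 2 ≤ α → α-cutoff, skip 2
E [α=2,β=+∞]: v=12
F [α=12,β=+∞]: v=9 after child 1 ≤ α → α-cutoff, skip 2
B [α=-∞,β=+∞]: v=12
H [α=-∞,β=12]: v=8
I [α=8,β=12]: v=6
G [α=-∞,β=12]: v=15
Root [α=-∞,β=+∞]: v=6
Leaves evaluated: 18 of 22.

18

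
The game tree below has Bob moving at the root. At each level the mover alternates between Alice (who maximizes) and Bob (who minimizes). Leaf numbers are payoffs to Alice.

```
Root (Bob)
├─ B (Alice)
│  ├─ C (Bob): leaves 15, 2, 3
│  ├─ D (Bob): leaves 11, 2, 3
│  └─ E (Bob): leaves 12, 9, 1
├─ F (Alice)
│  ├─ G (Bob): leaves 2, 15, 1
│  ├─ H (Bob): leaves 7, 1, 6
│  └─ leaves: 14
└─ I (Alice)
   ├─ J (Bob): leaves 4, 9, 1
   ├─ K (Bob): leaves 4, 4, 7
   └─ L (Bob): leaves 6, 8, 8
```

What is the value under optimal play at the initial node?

2

C (Bob): min(15, 2, 3) = 2
D (Bob): min(11, 2, 3) = 2
E (Bob): min(12, 9, 1) = 1
B (Alice): max(2, 2, 1) = 2
G (Bob): min(2, 15, 1) = 1
H (Bob): min(7, 1, 6) = 1
F (Alice): max(1, 1, 14) = 14
J (Bob): min(4, 9, 1) = 1
K (Bob): min(4, 4, 7) = 4
L (Bob): min(6, 8, 8) = 6
I (Alice): max(1, 4, 6) = 6
Root (Bob): min(2, 14, 6) = 2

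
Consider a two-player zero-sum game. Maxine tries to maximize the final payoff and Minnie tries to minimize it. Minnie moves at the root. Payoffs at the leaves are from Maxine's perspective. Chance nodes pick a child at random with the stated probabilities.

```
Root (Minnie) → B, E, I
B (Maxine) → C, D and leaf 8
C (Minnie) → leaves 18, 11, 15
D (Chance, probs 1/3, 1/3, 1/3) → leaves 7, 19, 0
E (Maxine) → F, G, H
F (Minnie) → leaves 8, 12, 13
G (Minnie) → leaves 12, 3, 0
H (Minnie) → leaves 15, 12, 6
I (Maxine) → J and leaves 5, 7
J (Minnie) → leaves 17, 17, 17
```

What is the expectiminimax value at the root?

C (Minnie): min(18, 11, 15) = 11
D (Chance): 1/3·7 + 1/3·19 + 1/3·0 = 8.67
B (Maxine): max(11, 8.67, 8) = 11
F (Minnie): min(8, 12, 13) = 8
G (Minnie): min(12, 3, 0) = 0
H (Minnie): min(15, 12, 6) = 6
E (Maxine): max(8, 0, 6) = 8
J (Minnie): min(17, 17, 17) = 17
I (Maxine): max(17, 5, 7) = 17
Root (Minnie): min(11, 8, 17) = 8

8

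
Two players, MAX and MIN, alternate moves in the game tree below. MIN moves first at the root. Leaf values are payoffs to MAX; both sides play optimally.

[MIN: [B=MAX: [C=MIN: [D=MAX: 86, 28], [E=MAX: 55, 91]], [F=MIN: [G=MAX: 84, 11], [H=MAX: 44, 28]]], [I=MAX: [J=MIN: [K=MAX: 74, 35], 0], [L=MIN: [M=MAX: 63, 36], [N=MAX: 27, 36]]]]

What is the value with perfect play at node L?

36

M: max(63, 36) = 63
N: max(27, 36) = 36
L: min(63, 36) = 36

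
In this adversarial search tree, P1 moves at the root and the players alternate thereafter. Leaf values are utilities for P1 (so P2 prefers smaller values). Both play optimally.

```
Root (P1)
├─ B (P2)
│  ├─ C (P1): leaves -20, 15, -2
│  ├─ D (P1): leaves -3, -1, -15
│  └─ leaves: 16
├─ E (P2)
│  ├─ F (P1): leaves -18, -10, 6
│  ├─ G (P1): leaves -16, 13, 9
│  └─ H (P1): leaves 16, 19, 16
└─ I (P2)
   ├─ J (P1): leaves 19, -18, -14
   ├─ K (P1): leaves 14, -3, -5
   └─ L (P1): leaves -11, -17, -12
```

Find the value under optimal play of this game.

C (P1): max(-20, 15, -2) = 15
D (P1): max(-3, -1, -15) = -1
B (P2): min(15, -1, 16) = -1
F (P1): max(-18, -10, 6) = 6
G (P1): max(-16, 13, 9) = 13
H (P1): max(16, 19, 16) = 19
E (P2): min(6, 13, 19) = 6
J (P1): max(19, -18, -14) = 19
K (P1): max(14, -3, -5) = 14
L (P1): max(-11, -17, -12) = -11
I (P2): min(19, 14, -11) = -11
Root (P1): max(-1, 6, -11) = 6

6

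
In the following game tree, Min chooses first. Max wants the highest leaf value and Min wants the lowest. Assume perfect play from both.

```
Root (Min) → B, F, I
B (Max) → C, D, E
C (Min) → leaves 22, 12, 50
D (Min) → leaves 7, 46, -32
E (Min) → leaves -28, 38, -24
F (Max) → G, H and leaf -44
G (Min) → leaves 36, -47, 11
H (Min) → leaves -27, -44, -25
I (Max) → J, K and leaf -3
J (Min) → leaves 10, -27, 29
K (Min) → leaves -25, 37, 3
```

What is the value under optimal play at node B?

C: min(22, 12, 50) = 12
D: min(7, 46, -32) = -32
E: min(-28, 38, -24) = -28
B: max(12, -32, -28) = 12

12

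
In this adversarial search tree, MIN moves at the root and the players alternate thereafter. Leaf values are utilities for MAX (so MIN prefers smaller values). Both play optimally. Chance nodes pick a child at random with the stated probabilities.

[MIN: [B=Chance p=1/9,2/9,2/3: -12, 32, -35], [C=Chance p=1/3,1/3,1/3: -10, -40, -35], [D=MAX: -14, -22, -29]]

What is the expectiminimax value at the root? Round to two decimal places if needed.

-28.33

B (Chance): 1/9·-12 + 2/9·32 + 2/3·-35 = -17.56
C (Chance): 1/3·-10 + 1/3·-40 + 1/3·-35 = -28.33
D (MAX): max(-14, -22, -29) = -14
Root (MIN): min(-17.56, -28.33, -14) = -28.33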